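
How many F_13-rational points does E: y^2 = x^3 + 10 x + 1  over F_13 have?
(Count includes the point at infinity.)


For each x in F_13, count y with y^2 = x^3 + 10 x + 1 mod 13:
  x = 0: RHS = 1, y in [1, 12]  -> 2 point(s)
  x = 1: RHS = 12, y in [5, 8]  -> 2 point(s)
  x = 2: RHS = 3, y in [4, 9]  -> 2 point(s)
  x = 4: RHS = 1, y in [1, 12]  -> 2 point(s)
  x = 6: RHS = 4, y in [2, 11]  -> 2 point(s)
  x = 9: RHS = 1, y in [1, 12]  -> 2 point(s)
  x = 10: RHS = 9, y in [3, 10]  -> 2 point(s)
  x = 11: RHS = 12, y in [5, 8]  -> 2 point(s)
  x = 12: RHS = 3, y in [4, 9]  -> 2 point(s)
Affine points: 18. Add the point at infinity: total = 19.

#E(F_13) = 19


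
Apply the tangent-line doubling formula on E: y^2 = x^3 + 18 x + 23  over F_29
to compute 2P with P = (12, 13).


Doubling: s = (3 x1^2 + a) / (2 y1)
s = (3*12^2 + 18) / (2*13) mod 29 = 24
x3 = s^2 - 2 x1 mod 29 = 24^2 - 2*12 = 1
y3 = s (x1 - x3) - y1 mod 29 = 24 * (12 - 1) - 13 = 19

2P = (1, 19)


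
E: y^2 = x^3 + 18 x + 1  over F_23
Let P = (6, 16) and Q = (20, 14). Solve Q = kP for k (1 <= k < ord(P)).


Enumerate multiples of P until we hit Q = (20, 14):
  1P = (6, 16)
  2P = (0, 22)
  3P = (18, 19)
  4P = (12, 17)
  5P = (21, 16)
  6P = (19, 7)
  7P = (11, 14)
  8P = (8, 17)
  9P = (15, 14)
  10P = (10, 13)
  11P = (9, 15)
  12P = (3, 6)
  13P = (20, 14)
Match found at i = 13.

k = 13


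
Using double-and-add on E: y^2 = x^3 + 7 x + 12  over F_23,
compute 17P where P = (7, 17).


k = 17 = 10001_2 (binary, LSB first: 10001)
Double-and-add from P = (7, 17):
  bit 0 = 1: acc = O + (7, 17) = (7, 17)
  bit 1 = 0: acc unchanged = (7, 17)
  bit 2 = 0: acc unchanged = (7, 17)
  bit 3 = 0: acc unchanged = (7, 17)
  bit 4 = 1: acc = (7, 17) + (22, 2) = (18, 17)

17P = (18, 17)


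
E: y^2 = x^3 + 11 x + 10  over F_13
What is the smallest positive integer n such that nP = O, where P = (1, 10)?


Compute successive multiples of P until we hit O:
  1P = (1, 10)
  2P = (2, 1)
  3P = (0, 7)
  4P = (8, 8)
  5P = (7, 1)
  6P = (4, 1)
  7P = (4, 12)
  8P = (7, 12)
  ... (continuing to 13P)
  13P = O

ord(P) = 13


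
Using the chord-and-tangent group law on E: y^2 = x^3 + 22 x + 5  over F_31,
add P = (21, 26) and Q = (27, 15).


P != Q, so use the chord formula.
s = (y2 - y1) / (x2 - x1) = (20) / (6) mod 31 = 24
x3 = s^2 - x1 - x2 mod 31 = 24^2 - 21 - 27 = 1
y3 = s (x1 - x3) - y1 mod 31 = 24 * (21 - 1) - 26 = 20

P + Q = (1, 20)


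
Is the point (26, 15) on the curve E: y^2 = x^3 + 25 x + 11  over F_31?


Check whether y^2 = x^3 + 25 x + 11 (mod 31) for (x, y) = (26, 15).
LHS: y^2 = 15^2 mod 31 = 8
RHS: x^3 + 25 x + 11 = 26^3 + 25*26 + 11 mod 31 = 9
LHS != RHS

No, not on the curve


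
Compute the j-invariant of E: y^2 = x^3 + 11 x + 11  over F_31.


Delta = -16(4 a^3 + 27 b^2) mod 31 = 29
-1728 * (4 a)^3 = -1728 * (4*11)^3 mod 31 = 30
j = 30 * 29^(-1) mod 31 = 16

j = 16 (mod 31)


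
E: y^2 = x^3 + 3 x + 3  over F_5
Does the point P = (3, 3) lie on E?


Check whether y^2 = x^3 + 3 x + 3 (mod 5) for (x, y) = (3, 3).
LHS: y^2 = 3^2 mod 5 = 4
RHS: x^3 + 3 x + 3 = 3^3 + 3*3 + 3 mod 5 = 4
LHS = RHS

Yes, on the curve


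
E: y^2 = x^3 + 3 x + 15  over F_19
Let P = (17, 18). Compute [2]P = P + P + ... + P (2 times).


k = 2 = 10_2 (binary, LSB first: 01)
Double-and-add from P = (17, 18):
  bit 0 = 0: acc unchanged = O
  bit 1 = 1: acc = O + (8, 0) = (8, 0)

2P = (8, 0)


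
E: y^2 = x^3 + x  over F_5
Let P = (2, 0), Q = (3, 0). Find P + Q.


P != Q, so use the chord formula.
s = (y2 - y1) / (x2 - x1) = (0) / (1) mod 5 = 0
x3 = s^2 - x1 - x2 mod 5 = 0^2 - 2 - 3 = 0
y3 = s (x1 - x3) - y1 mod 5 = 0 * (2 - 0) - 0 = 0

P + Q = (0, 0)


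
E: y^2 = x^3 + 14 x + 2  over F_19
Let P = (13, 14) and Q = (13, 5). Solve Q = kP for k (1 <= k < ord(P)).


Enumerate multiples of P until we hit Q = (13, 5):
  1P = (13, 14)
  2P = (2, 0)
  3P = (13, 5)
Match found at i = 3.

k = 3


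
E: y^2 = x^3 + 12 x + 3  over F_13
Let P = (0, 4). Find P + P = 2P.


Doubling: s = (3 x1^2 + a) / (2 y1)
s = (3*0^2 + 12) / (2*4) mod 13 = 8
x3 = s^2 - 2 x1 mod 13 = 8^2 - 2*0 = 12
y3 = s (x1 - x3) - y1 mod 13 = 8 * (0 - 12) - 4 = 4

2P = (12, 4)


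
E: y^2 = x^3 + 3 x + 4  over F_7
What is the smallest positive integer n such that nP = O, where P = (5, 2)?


Compute successive multiples of P until we hit O:
  1P = (5, 2)
  2P = (1, 6)
  3P = (2, 2)
  4P = (0, 5)
  5P = (6, 0)
  6P = (0, 2)
  7P = (2, 5)
  8P = (1, 1)
  ... (continuing to 10P)
  10P = O

ord(P) = 10


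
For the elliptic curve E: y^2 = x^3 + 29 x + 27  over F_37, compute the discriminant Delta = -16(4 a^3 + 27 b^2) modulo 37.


4 a^3 + 27 b^2 = 4*29^3 + 27*27^2 = 97556 + 19683 = 117239
Delta = -16 * (117239) = -1875824
Delta mod 37 = 2

Delta = 2 (mod 37)


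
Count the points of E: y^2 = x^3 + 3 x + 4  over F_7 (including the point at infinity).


For each x in F_7, count y with y^2 = x^3 + 3 x + 4 mod 7:
  x = 0: RHS = 4, y in [2, 5]  -> 2 point(s)
  x = 1: RHS = 1, y in [1, 6]  -> 2 point(s)
  x = 2: RHS = 4, y in [2, 5]  -> 2 point(s)
  x = 5: RHS = 4, y in [2, 5]  -> 2 point(s)
  x = 6: RHS = 0, y in [0]  -> 1 point(s)
Affine points: 9. Add the point at infinity: total = 10.

#E(F_7) = 10


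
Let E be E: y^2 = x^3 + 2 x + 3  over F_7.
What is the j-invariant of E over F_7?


Delta = -16(4 a^3 + 27 b^2) mod 7 = 3
-1728 * (4 a)^3 = -1728 * (4*2)^3 mod 7 = 1
j = 1 * 3^(-1) mod 7 = 5

j = 5 (mod 7)


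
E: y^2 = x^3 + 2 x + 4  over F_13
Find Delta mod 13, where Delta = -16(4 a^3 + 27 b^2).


4 a^3 + 27 b^2 = 4*2^3 + 27*4^2 = 32 + 432 = 464
Delta = -16 * (464) = -7424
Delta mod 13 = 12

Delta = 12 (mod 13)


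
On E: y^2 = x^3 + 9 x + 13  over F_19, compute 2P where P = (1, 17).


Doubling: s = (3 x1^2 + a) / (2 y1)
s = (3*1^2 + 9) / (2*17) mod 19 = 16
x3 = s^2 - 2 x1 mod 19 = 16^2 - 2*1 = 7
y3 = s (x1 - x3) - y1 mod 19 = 16 * (1 - 7) - 17 = 1

2P = (7, 1)


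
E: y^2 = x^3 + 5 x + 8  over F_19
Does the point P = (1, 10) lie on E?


Check whether y^2 = x^3 + 5 x + 8 (mod 19) for (x, y) = (1, 10).
LHS: y^2 = 10^2 mod 19 = 5
RHS: x^3 + 5 x + 8 = 1^3 + 5*1 + 8 mod 19 = 14
LHS != RHS

No, not on the curve


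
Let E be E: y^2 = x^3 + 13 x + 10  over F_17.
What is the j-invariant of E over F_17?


Delta = -16(4 a^3 + 27 b^2) mod 17 = 13
-1728 * (4 a)^3 = -1728 * (4*13)^3 mod 17 = 6
j = 6 * 13^(-1) mod 17 = 7

j = 7 (mod 17)


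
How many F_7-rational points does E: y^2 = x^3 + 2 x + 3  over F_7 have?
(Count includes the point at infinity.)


For each x in F_7, count y with y^2 = x^3 + 2 x + 3 mod 7:
  x = 2: RHS = 1, y in [1, 6]  -> 2 point(s)
  x = 3: RHS = 1, y in [1, 6]  -> 2 point(s)
  x = 6: RHS = 0, y in [0]  -> 1 point(s)
Affine points: 5. Add the point at infinity: total = 6.

#E(F_7) = 6


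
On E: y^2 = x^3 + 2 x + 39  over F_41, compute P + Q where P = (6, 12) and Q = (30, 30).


P != Q, so use the chord formula.
s = (y2 - y1) / (x2 - x1) = (18) / (24) mod 41 = 11
x3 = s^2 - x1 - x2 mod 41 = 11^2 - 6 - 30 = 3
y3 = s (x1 - x3) - y1 mod 41 = 11 * (6 - 3) - 12 = 21

P + Q = (3, 21)


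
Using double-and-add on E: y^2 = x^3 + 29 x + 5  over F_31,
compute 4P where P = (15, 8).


k = 4 = 100_2 (binary, LSB first: 001)
Double-and-add from P = (15, 8):
  bit 0 = 0: acc unchanged = O
  bit 1 = 0: acc unchanged = O
  bit 2 = 1: acc = O + (15, 8) = (15, 8)

4P = (15, 8)


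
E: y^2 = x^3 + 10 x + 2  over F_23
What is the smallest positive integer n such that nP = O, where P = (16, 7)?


Compute successive multiples of P until we hit O:
  1P = (16, 7)
  2P = (0, 18)
  3P = (9, 4)
  4P = (1, 6)
  5P = (15, 13)
  6P = (5, 19)
  7P = (3, 6)
  8P = (7, 22)
  ... (continuing to 25P)
  25P = O

ord(P) = 25


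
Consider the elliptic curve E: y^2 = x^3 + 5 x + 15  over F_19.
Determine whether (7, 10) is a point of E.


Check whether y^2 = x^3 + 5 x + 15 (mod 19) for (x, y) = (7, 10).
LHS: y^2 = 10^2 mod 19 = 5
RHS: x^3 + 5 x + 15 = 7^3 + 5*7 + 15 mod 19 = 13
LHS != RHS

No, not on the curve


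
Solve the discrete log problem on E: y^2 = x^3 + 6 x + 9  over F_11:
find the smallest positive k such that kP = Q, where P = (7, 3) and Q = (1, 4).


Enumerate multiples of P until we hit Q = (1, 4):
  1P = (7, 3)
  2P = (1, 7)
  3P = (1, 4)
Match found at i = 3.

k = 3


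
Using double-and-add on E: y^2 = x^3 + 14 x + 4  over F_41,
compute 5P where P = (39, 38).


k = 5 = 101_2 (binary, LSB first: 101)
Double-and-add from P = (39, 38):
  bit 0 = 1: acc = O + (39, 38) = (39, 38)
  bit 1 = 0: acc unchanged = (39, 38)
  bit 2 = 1: acc = (39, 38) + (2, 9) = (9, 11)

5P = (9, 11)


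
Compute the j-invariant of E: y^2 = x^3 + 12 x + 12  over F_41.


Delta = -16(4 a^3 + 27 b^2) mod 41 = 15
-1728 * (4 a)^3 = -1728 * (4*12)^3 mod 41 = 33
j = 33 * 15^(-1) mod 41 = 35

j = 35 (mod 41)


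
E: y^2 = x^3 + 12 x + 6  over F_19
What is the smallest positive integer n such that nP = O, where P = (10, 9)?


Compute successive multiples of P until we hit O:
  1P = (10, 9)
  2P = (6, 16)
  3P = (12, 4)
  4P = (8, 5)
  5P = (5, 1)
  6P = (2, 0)
  7P = (5, 18)
  8P = (8, 14)
  ... (continuing to 12P)
  12P = O

ord(P) = 12


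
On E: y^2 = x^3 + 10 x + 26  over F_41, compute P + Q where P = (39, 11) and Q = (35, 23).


P != Q, so use the chord formula.
s = (y2 - y1) / (x2 - x1) = (12) / (37) mod 41 = 38
x3 = s^2 - x1 - x2 mod 41 = 38^2 - 39 - 35 = 17
y3 = s (x1 - x3) - y1 mod 41 = 38 * (39 - 17) - 11 = 5

P + Q = (17, 5)


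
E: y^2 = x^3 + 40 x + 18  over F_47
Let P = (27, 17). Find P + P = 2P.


Doubling: s = (3 x1^2 + a) / (2 y1)
s = (3*27^2 + 40) / (2*17) mod 47 = 42
x3 = s^2 - 2 x1 mod 47 = 42^2 - 2*27 = 18
y3 = s (x1 - x3) - y1 mod 47 = 42 * (27 - 18) - 17 = 32

2P = (18, 32)


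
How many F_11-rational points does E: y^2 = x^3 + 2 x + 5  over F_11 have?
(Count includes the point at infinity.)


For each x in F_11, count y with y^2 = x^3 + 2 x + 5 mod 11:
  x = 0: RHS = 5, y in [4, 7]  -> 2 point(s)
  x = 3: RHS = 5, y in [4, 7]  -> 2 point(s)
  x = 4: RHS = 0, y in [0]  -> 1 point(s)
  x = 8: RHS = 5, y in [4, 7]  -> 2 point(s)
  x = 9: RHS = 4, y in [2, 9]  -> 2 point(s)
Affine points: 9. Add the point at infinity: total = 10.

#E(F_11) = 10


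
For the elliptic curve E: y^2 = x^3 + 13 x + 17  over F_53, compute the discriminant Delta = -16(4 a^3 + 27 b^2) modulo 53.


4 a^3 + 27 b^2 = 4*13^3 + 27*17^2 = 8788 + 7803 = 16591
Delta = -16 * (16591) = -265456
Delta mod 53 = 21

Delta = 21 (mod 53)


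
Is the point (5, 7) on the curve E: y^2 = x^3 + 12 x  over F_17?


Check whether y^2 = x^3 + 12 x + 0 (mod 17) for (x, y) = (5, 7).
LHS: y^2 = 7^2 mod 17 = 15
RHS: x^3 + 12 x + 0 = 5^3 + 12*5 + 0 mod 17 = 15
LHS = RHS

Yes, on the curve


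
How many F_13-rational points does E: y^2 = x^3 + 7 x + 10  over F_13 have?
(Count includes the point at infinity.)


For each x in F_13, count y with y^2 = x^3 + 7 x + 10 mod 13:
  x = 0: RHS = 10, y in [6, 7]  -> 2 point(s)
  x = 5: RHS = 1, y in [1, 12]  -> 2 point(s)
  x = 7: RHS = 12, y in [5, 8]  -> 2 point(s)
  x = 9: RHS = 9, y in [3, 10]  -> 2 point(s)
  x = 10: RHS = 1, y in [1, 12]  -> 2 point(s)
  x = 11: RHS = 1, y in [1, 12]  -> 2 point(s)
Affine points: 12. Add the point at infinity: total = 13.

#E(F_13) = 13


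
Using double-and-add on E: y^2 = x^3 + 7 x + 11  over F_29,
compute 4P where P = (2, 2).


k = 4 = 100_2 (binary, LSB first: 001)
Double-and-add from P = (2, 2):
  bit 0 = 0: acc unchanged = O
  bit 1 = 0: acc unchanged = O
  bit 2 = 1: acc = O + (3, 1) = (3, 1)

4P = (3, 1)


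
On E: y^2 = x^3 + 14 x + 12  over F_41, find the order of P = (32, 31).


Compute successive multiples of P until we hit O:
  1P = (32, 31)
  2P = (10, 2)
  3P = (22, 12)
  4P = (23, 23)
  5P = (4, 3)
  6P = (6, 36)
  7P = (35, 9)
  8P = (5, 17)
  ... (continuing to 17P)
  17P = O

ord(P) = 17


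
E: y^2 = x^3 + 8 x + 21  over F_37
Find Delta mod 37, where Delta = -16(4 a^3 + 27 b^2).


4 a^3 + 27 b^2 = 4*8^3 + 27*21^2 = 2048 + 11907 = 13955
Delta = -16 * (13955) = -223280
Delta mod 37 = 15

Delta = 15 (mod 37)


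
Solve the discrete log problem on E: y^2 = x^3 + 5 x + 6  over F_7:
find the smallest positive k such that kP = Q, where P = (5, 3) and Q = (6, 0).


Enumerate multiples of P until we hit Q = (6, 0):
  1P = (5, 3)
  2P = (6, 0)
Match found at i = 2.

k = 2


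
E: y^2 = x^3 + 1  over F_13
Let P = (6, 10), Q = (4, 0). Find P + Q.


P != Q, so use the chord formula.
s = (y2 - y1) / (x2 - x1) = (3) / (11) mod 13 = 5
x3 = s^2 - x1 - x2 mod 13 = 5^2 - 6 - 4 = 2
y3 = s (x1 - x3) - y1 mod 13 = 5 * (6 - 2) - 10 = 10

P + Q = (2, 10)


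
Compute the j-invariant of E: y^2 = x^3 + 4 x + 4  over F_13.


Delta = -16(4 a^3 + 27 b^2) mod 13 = 3
-1728 * (4 a)^3 = -1728 * (4*4)^3 mod 13 = 1
j = 1 * 3^(-1) mod 13 = 9

j = 9 (mod 13)


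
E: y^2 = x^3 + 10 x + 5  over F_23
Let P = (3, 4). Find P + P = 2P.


Doubling: s = (3 x1^2 + a) / (2 y1)
s = (3*3^2 + 10) / (2*4) mod 23 = 19
x3 = s^2 - 2 x1 mod 23 = 19^2 - 2*3 = 10
y3 = s (x1 - x3) - y1 mod 23 = 19 * (3 - 10) - 4 = 1

2P = (10, 1)


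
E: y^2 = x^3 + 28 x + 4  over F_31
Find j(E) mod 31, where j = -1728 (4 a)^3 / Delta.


Delta = -16(4 a^3 + 27 b^2) mod 31 = 24
-1728 * (4 a)^3 = -1728 * (4*28)^3 mod 31 = 2
j = 2 * 24^(-1) mod 31 = 13

j = 13 (mod 31)


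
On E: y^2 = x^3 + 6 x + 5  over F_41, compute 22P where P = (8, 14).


k = 22 = 10110_2 (binary, LSB first: 01101)
Double-and-add from P = (8, 14):
  bit 0 = 0: acc unchanged = O
  bit 1 = 1: acc = O + (2, 5) = (2, 5)
  bit 2 = 1: acc = (2, 5) + (14, 39) = (0, 28)
  bit 3 = 0: acc unchanged = (0, 28)
  bit 4 = 1: acc = (0, 28) + (22, 24) = (17, 31)

22P = (17, 31)


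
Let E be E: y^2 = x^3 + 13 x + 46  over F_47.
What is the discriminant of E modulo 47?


4 a^3 + 27 b^2 = 4*13^3 + 27*46^2 = 8788 + 57132 = 65920
Delta = -16 * (65920) = -1054720
Delta mod 47 = 7

Delta = 7 (mod 47)


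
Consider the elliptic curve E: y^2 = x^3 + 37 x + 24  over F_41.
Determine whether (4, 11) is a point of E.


Check whether y^2 = x^3 + 37 x + 24 (mod 41) for (x, y) = (4, 11).
LHS: y^2 = 11^2 mod 41 = 39
RHS: x^3 + 37 x + 24 = 4^3 + 37*4 + 24 mod 41 = 31
LHS != RHS

No, not on the curve


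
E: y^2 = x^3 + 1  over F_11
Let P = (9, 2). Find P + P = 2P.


Doubling: s = (3 x1^2 + a) / (2 y1)
s = (3*9^2 + 0) / (2*2) mod 11 = 3
x3 = s^2 - 2 x1 mod 11 = 3^2 - 2*9 = 2
y3 = s (x1 - x3) - y1 mod 11 = 3 * (9 - 2) - 2 = 8

2P = (2, 8)


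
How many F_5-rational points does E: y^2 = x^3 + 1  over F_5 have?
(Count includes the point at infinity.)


For each x in F_5, count y with y^2 = x^3 + 0 x + 1 mod 5:
  x = 0: RHS = 1, y in [1, 4]  -> 2 point(s)
  x = 2: RHS = 4, y in [2, 3]  -> 2 point(s)
  x = 4: RHS = 0, y in [0]  -> 1 point(s)
Affine points: 5. Add the point at infinity: total = 6.

#E(F_5) = 6


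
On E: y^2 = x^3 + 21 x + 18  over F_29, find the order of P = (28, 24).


Compute successive multiples of P until we hit O:
  1P = (28, 24)
  2P = (24, 7)
  3P = (15, 24)
  4P = (15, 5)
  5P = (24, 22)
  6P = (28, 5)
  7P = O

ord(P) = 7


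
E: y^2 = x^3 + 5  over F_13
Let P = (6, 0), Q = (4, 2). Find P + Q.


P != Q, so use the chord formula.
s = (y2 - y1) / (x2 - x1) = (2) / (11) mod 13 = 12
x3 = s^2 - x1 - x2 mod 13 = 12^2 - 6 - 4 = 4
y3 = s (x1 - x3) - y1 mod 13 = 12 * (6 - 4) - 0 = 11

P + Q = (4, 11)


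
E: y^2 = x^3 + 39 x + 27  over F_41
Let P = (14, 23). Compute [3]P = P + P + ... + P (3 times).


k = 3 = 11_2 (binary, LSB first: 11)
Double-and-add from P = (14, 23):
  bit 0 = 1: acc = O + (14, 23) = (14, 23)
  bit 1 = 1: acc = (14, 23) + (4, 1) = (18, 1)

3P = (18, 1)


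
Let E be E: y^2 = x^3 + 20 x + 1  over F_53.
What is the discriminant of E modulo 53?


4 a^3 + 27 b^2 = 4*20^3 + 27*1^2 = 32000 + 27 = 32027
Delta = -16 * (32027) = -512432
Delta mod 53 = 25

Delta = 25 (mod 53)


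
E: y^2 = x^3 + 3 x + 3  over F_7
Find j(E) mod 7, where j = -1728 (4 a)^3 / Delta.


Delta = -16(4 a^3 + 27 b^2) mod 7 = 5
-1728 * (4 a)^3 = -1728 * (4*3)^3 mod 7 = 6
j = 6 * 5^(-1) mod 7 = 4

j = 4 (mod 7)


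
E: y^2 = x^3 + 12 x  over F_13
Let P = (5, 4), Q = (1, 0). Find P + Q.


P != Q, so use the chord formula.
s = (y2 - y1) / (x2 - x1) = (9) / (9) mod 13 = 1
x3 = s^2 - x1 - x2 mod 13 = 1^2 - 5 - 1 = 8
y3 = s (x1 - x3) - y1 mod 13 = 1 * (5 - 8) - 4 = 6

P + Q = (8, 6)


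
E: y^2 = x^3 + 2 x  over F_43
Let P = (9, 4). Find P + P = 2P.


Doubling: s = (3 x1^2 + a) / (2 y1)
s = (3*9^2 + 2) / (2*4) mod 43 = 36
x3 = s^2 - 2 x1 mod 43 = 36^2 - 2*9 = 31
y3 = s (x1 - x3) - y1 mod 43 = 36 * (9 - 31) - 4 = 21

2P = (31, 21)


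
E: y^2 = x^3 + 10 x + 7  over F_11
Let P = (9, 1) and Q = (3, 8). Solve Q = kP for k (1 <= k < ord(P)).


Enumerate multiples of P until we hit Q = (3, 8):
  1P = (9, 1)
  2P = (4, 10)
  3P = (3, 8)
Match found at i = 3.

k = 3


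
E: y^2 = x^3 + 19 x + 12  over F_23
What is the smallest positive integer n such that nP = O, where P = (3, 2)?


Compute successive multiples of P until we hit O:
  1P = (3, 2)
  2P = (17, 21)
  3P = (12, 17)
  4P = (21, 14)
  5P = (2, 14)
  6P = (1, 20)
  7P = (8, 20)
  8P = (13, 8)
  ... (continuing to 25P)
  25P = O

ord(P) = 25


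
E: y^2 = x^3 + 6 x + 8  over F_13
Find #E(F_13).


For each x in F_13, count y with y^2 = x^3 + 6 x + 8 mod 13:
  x = 3: RHS = 1, y in [1, 12]  -> 2 point(s)
  x = 6: RHS = 0, y in [0]  -> 1 point(s)
  x = 7: RHS = 3, y in [4, 9]  -> 2 point(s)
  x = 8: RHS = 9, y in [3, 10]  -> 2 point(s)
  x = 11: RHS = 1, y in [1, 12]  -> 2 point(s)
  x = 12: RHS = 1, y in [1, 12]  -> 2 point(s)
Affine points: 11. Add the point at infinity: total = 12.

#E(F_13) = 12


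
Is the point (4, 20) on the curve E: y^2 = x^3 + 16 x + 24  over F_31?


Check whether y^2 = x^3 + 16 x + 24 (mod 31) for (x, y) = (4, 20).
LHS: y^2 = 20^2 mod 31 = 28
RHS: x^3 + 16 x + 24 = 4^3 + 16*4 + 24 mod 31 = 28
LHS = RHS

Yes, on the curve


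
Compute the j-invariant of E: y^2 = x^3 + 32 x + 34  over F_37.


Delta = -16(4 a^3 + 27 b^2) mod 37 = 5
-1728 * (4 a)^3 = -1728 * (4*32)^3 mod 37 = 23
j = 23 * 5^(-1) mod 37 = 12

j = 12 (mod 37)


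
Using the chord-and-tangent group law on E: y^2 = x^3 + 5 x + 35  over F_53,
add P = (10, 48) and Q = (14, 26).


P != Q, so use the chord formula.
s = (y2 - y1) / (x2 - x1) = (31) / (4) mod 53 = 21
x3 = s^2 - x1 - x2 mod 53 = 21^2 - 10 - 14 = 46
y3 = s (x1 - x3) - y1 mod 53 = 21 * (10 - 46) - 48 = 44

P + Q = (46, 44)


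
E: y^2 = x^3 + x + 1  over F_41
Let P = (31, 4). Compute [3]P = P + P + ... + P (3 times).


k = 3 = 11_2 (binary, LSB first: 11)
Double-and-add from P = (31, 4):
  bit 0 = 1: acc = O + (31, 4) = (31, 4)
  bit 1 = 1: acc = (31, 4) + (0, 40) = (0, 1)

3P = (0, 1)


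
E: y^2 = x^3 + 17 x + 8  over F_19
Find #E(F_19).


For each x in F_19, count y with y^2 = x^3 + 17 x + 8 mod 19:
  x = 1: RHS = 7, y in [8, 11]  -> 2 point(s)
  x = 4: RHS = 7, y in [8, 11]  -> 2 point(s)
  x = 5: RHS = 9, y in [3, 16]  -> 2 point(s)
  x = 9: RHS = 16, y in [4, 15]  -> 2 point(s)
  x = 10: RHS = 0, y in [0]  -> 1 point(s)
  x = 11: RHS = 6, y in [5, 14]  -> 2 point(s)
  x = 14: RHS = 7, y in [8, 11]  -> 2 point(s)
  x = 15: RHS = 9, y in [3, 16]  -> 2 point(s)
  x = 16: RHS = 6, y in [5, 14]  -> 2 point(s)
  x = 17: RHS = 4, y in [2, 17]  -> 2 point(s)
  x = 18: RHS = 9, y in [3, 16]  -> 2 point(s)
Affine points: 21. Add the point at infinity: total = 22.

#E(F_19) = 22


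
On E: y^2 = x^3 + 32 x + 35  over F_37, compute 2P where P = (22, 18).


Doubling: s = (3 x1^2 + a) / (2 y1)
s = (3*22^2 + 32) / (2*18) mod 37 = 33
x3 = s^2 - 2 x1 mod 37 = 33^2 - 2*22 = 9
y3 = s (x1 - x3) - y1 mod 37 = 33 * (22 - 9) - 18 = 4

2P = (9, 4)


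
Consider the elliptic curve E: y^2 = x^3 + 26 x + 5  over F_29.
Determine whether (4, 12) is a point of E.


Check whether y^2 = x^3 + 26 x + 5 (mod 29) for (x, y) = (4, 12).
LHS: y^2 = 12^2 mod 29 = 28
RHS: x^3 + 26 x + 5 = 4^3 + 26*4 + 5 mod 29 = 28
LHS = RHS

Yes, on the curve


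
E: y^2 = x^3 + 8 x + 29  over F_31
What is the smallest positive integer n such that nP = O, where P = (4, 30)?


Compute successive multiples of P until we hit O:
  1P = (4, 30)
  2P = (1, 10)
  3P = (5, 15)
  4P = (30, 19)
  5P = (13, 6)
  6P = (28, 3)
  7P = (24, 8)
  8P = (7, 26)
  ... (continuing to 33P)
  33P = O

ord(P) = 33


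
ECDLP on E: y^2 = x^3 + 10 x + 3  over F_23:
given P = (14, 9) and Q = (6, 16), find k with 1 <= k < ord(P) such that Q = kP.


Enumerate multiples of P until we hit Q = (6, 16):
  1P = (14, 9)
  2P = (18, 14)
  3P = (17, 16)
  4P = (0, 16)
  5P = (15, 3)
  6P = (7, 18)
  7P = (6, 7)
  8P = (16, 2)
  9P = (11, 15)
  10P = (2, 13)
  11P = (2, 10)
  12P = (11, 8)
  13P = (16, 21)
  14P = (6, 16)
Match found at i = 14.

k = 14


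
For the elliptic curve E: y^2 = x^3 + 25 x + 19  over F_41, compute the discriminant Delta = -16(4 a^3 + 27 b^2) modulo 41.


4 a^3 + 27 b^2 = 4*25^3 + 27*19^2 = 62500 + 9747 = 72247
Delta = -16 * (72247) = -1155952
Delta mod 41 = 2

Delta = 2 (mod 41)


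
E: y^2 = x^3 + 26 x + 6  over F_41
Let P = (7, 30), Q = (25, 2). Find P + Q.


P != Q, so use the chord formula.
s = (y2 - y1) / (x2 - x1) = (13) / (18) mod 41 = 3
x3 = s^2 - x1 - x2 mod 41 = 3^2 - 7 - 25 = 18
y3 = s (x1 - x3) - y1 mod 41 = 3 * (7 - 18) - 30 = 19

P + Q = (18, 19)


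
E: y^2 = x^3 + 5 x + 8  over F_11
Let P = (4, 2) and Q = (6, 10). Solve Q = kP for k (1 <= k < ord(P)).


Enumerate multiples of P until we hit Q = (6, 10):
  1P = (4, 2)
  2P = (6, 10)
Match found at i = 2.

k = 2


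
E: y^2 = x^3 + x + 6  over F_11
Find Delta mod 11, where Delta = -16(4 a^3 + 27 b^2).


4 a^3 + 27 b^2 = 4*1^3 + 27*6^2 = 4 + 972 = 976
Delta = -16 * (976) = -15616
Delta mod 11 = 4

Delta = 4 (mod 11)


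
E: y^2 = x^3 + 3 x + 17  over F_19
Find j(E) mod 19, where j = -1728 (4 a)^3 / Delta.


Delta = -16(4 a^3 + 27 b^2) mod 19 = 2
-1728 * (4 a)^3 = -1728 * (4*3)^3 mod 19 = 18
j = 18 * 2^(-1) mod 19 = 9

j = 9 (mod 19)


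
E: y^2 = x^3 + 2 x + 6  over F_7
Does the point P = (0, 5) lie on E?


Check whether y^2 = x^3 + 2 x + 6 (mod 7) for (x, y) = (0, 5).
LHS: y^2 = 5^2 mod 7 = 4
RHS: x^3 + 2 x + 6 = 0^3 + 2*0 + 6 mod 7 = 6
LHS != RHS

No, not on the curve


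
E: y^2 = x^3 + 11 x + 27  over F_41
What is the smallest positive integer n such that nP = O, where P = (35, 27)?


Compute successive multiples of P until we hit O:
  1P = (35, 27)
  2P = (7, 18)
  3P = (7, 23)
  4P = (35, 14)
  5P = O

ord(P) = 5


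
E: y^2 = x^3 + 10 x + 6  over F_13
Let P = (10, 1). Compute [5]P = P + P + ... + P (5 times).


k = 5 = 101_2 (binary, LSB first: 101)
Double-and-add from P = (10, 1):
  bit 0 = 1: acc = O + (10, 1) = (10, 1)
  bit 1 = 0: acc unchanged = (10, 1)
  bit 2 = 1: acc = (10, 1) + (11, 11) = (1, 11)

5P = (1, 11)


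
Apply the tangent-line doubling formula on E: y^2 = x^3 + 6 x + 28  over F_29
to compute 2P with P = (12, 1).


Doubling: s = (3 x1^2 + a) / (2 y1)
s = (3*12^2 + 6) / (2*1) mod 29 = 16
x3 = s^2 - 2 x1 mod 29 = 16^2 - 2*12 = 0
y3 = s (x1 - x3) - y1 mod 29 = 16 * (12 - 0) - 1 = 17

2P = (0, 17)


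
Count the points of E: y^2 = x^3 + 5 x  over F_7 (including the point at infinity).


For each x in F_7, count y with y^2 = x^3 + 5 x + 0 mod 7:
  x = 0: RHS = 0, y in [0]  -> 1 point(s)
  x = 2: RHS = 4, y in [2, 5]  -> 2 point(s)
  x = 3: RHS = 0, y in [0]  -> 1 point(s)
  x = 4: RHS = 0, y in [0]  -> 1 point(s)
  x = 6: RHS = 1, y in [1, 6]  -> 2 point(s)
Affine points: 7. Add the point at infinity: total = 8.

#E(F_7) = 8


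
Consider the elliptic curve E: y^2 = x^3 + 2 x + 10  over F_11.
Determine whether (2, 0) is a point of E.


Check whether y^2 = x^3 + 2 x + 10 (mod 11) for (x, y) = (2, 0).
LHS: y^2 = 0^2 mod 11 = 0
RHS: x^3 + 2 x + 10 = 2^3 + 2*2 + 10 mod 11 = 0
LHS = RHS

Yes, on the curve


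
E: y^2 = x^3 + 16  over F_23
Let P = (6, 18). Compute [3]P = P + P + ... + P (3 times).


k = 3 = 11_2 (binary, LSB first: 11)
Double-and-add from P = (6, 18):
  bit 0 = 1: acc = O + (6, 18) = (6, 18)
  bit 1 = 1: acc = (6, 18) + (20, 9) = (21, 13)

3P = (21, 13)


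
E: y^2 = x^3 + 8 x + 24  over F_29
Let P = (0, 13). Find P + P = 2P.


Doubling: s = (3 x1^2 + a) / (2 y1)
s = (3*0^2 + 8) / (2*13) mod 29 = 7
x3 = s^2 - 2 x1 mod 29 = 7^2 - 2*0 = 20
y3 = s (x1 - x3) - y1 mod 29 = 7 * (0 - 20) - 13 = 21

2P = (20, 21)


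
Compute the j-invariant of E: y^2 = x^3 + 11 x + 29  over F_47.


Delta = -16(4 a^3 + 27 b^2) mod 47 = 25
-1728 * (4 a)^3 = -1728 * (4*11)^3 mod 47 = 32
j = 32 * 25^(-1) mod 47 = 37

j = 37 (mod 47)


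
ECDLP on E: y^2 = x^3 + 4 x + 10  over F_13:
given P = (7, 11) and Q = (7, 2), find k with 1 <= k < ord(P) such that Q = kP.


Enumerate multiples of P until we hit Q = (7, 2):
  1P = (7, 11)
  2P = (3, 7)
  3P = (4, 5)
  4P = (6, 4)
  5P = (10, 7)
  6P = (5, 8)
  7P = (0, 6)
  8P = (2, 0)
  9P = (0, 7)
  10P = (5, 5)
  11P = (10, 6)
  12P = (6, 9)
  13P = (4, 8)
  14P = (3, 6)
  15P = (7, 2)
Match found at i = 15.

k = 15


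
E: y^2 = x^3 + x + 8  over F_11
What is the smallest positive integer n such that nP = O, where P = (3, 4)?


Compute successive multiples of P until we hit O:
  1P = (3, 4)
  2P = (9, 8)
  3P = (8, 0)
  4P = (9, 3)
  5P = (3, 7)
  6P = O

ord(P) = 6


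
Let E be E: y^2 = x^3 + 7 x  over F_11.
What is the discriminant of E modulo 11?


4 a^3 + 27 b^2 = 4*7^3 + 27*0^2 = 1372 + 0 = 1372
Delta = -16 * (1372) = -21952
Delta mod 11 = 4

Delta = 4 (mod 11)


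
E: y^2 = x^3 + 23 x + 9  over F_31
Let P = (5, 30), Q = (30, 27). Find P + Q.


P != Q, so use the chord formula.
s = (y2 - y1) / (x2 - x1) = (28) / (25) mod 31 = 16
x3 = s^2 - x1 - x2 mod 31 = 16^2 - 5 - 30 = 4
y3 = s (x1 - x3) - y1 mod 31 = 16 * (5 - 4) - 30 = 17

P + Q = (4, 17)


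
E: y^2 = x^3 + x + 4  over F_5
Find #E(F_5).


For each x in F_5, count y with y^2 = x^3 + 1 x + 4 mod 5:
  x = 0: RHS = 4, y in [2, 3]  -> 2 point(s)
  x = 1: RHS = 1, y in [1, 4]  -> 2 point(s)
  x = 2: RHS = 4, y in [2, 3]  -> 2 point(s)
  x = 3: RHS = 4, y in [2, 3]  -> 2 point(s)
Affine points: 8. Add the point at infinity: total = 9.

#E(F_5) = 9


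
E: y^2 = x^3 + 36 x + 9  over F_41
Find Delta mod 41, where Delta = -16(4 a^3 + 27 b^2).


4 a^3 + 27 b^2 = 4*36^3 + 27*9^2 = 186624 + 2187 = 188811
Delta = -16 * (188811) = -3020976
Delta mod 41 = 27

Delta = 27 (mod 41)


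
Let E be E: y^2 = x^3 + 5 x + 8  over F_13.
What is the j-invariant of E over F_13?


Delta = -16(4 a^3 + 27 b^2) mod 13 = 11
-1728 * (4 a)^3 = -1728 * (4*5)^3 mod 13 = 5
j = 5 * 11^(-1) mod 13 = 4

j = 4 (mod 13)


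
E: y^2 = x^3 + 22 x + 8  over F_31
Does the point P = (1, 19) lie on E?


Check whether y^2 = x^3 + 22 x + 8 (mod 31) for (x, y) = (1, 19).
LHS: y^2 = 19^2 mod 31 = 20
RHS: x^3 + 22 x + 8 = 1^3 + 22*1 + 8 mod 31 = 0
LHS != RHS

No, not on the curve


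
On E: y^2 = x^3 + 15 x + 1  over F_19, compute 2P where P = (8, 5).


Doubling: s = (3 x1^2 + a) / (2 y1)
s = (3*8^2 + 15) / (2*5) mod 19 = 15
x3 = s^2 - 2 x1 mod 19 = 15^2 - 2*8 = 0
y3 = s (x1 - x3) - y1 mod 19 = 15 * (8 - 0) - 5 = 1

2P = (0, 1)


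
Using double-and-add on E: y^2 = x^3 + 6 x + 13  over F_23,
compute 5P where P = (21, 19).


k = 5 = 101_2 (binary, LSB first: 101)
Double-and-add from P = (21, 19):
  bit 0 = 1: acc = O + (21, 19) = (21, 19)
  bit 1 = 0: acc unchanged = (21, 19)
  bit 2 = 1: acc = (21, 19) + (14, 14) = (4, 3)

5P = (4, 3)


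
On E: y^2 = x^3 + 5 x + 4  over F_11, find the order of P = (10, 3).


Compute successive multiples of P until we hit O:
  1P = (10, 3)
  2P = (5, 0)
  3P = (10, 8)
  4P = O

ord(P) = 4


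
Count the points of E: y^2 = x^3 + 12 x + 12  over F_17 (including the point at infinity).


For each x in F_17, count y with y^2 = x^3 + 12 x + 12 mod 17:
  x = 1: RHS = 8, y in [5, 12]  -> 2 point(s)
  x = 8: RHS = 8, y in [5, 12]  -> 2 point(s)
  x = 9: RHS = 16, y in [4, 13]  -> 2 point(s)
  x = 11: RHS = 13, y in [8, 9]  -> 2 point(s)
  x = 13: RHS = 2, y in [6, 11]  -> 2 point(s)
  x = 14: RHS = 0, y in [0]  -> 1 point(s)
  x = 16: RHS = 16, y in [4, 13]  -> 2 point(s)
Affine points: 13. Add the point at infinity: total = 14.

#E(F_17) = 14


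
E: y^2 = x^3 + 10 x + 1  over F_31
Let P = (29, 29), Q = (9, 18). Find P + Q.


P != Q, so use the chord formula.
s = (y2 - y1) / (x2 - x1) = (20) / (11) mod 31 = 30
x3 = s^2 - x1 - x2 mod 31 = 30^2 - 29 - 9 = 25
y3 = s (x1 - x3) - y1 mod 31 = 30 * (29 - 25) - 29 = 29

P + Q = (25, 29)


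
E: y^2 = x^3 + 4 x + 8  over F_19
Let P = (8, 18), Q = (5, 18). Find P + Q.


P != Q, so use the chord formula.
s = (y2 - y1) / (x2 - x1) = (0) / (16) mod 19 = 0
x3 = s^2 - x1 - x2 mod 19 = 0^2 - 8 - 5 = 6
y3 = s (x1 - x3) - y1 mod 19 = 0 * (8 - 6) - 18 = 1

P + Q = (6, 1)


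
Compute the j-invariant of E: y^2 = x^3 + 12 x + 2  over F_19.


Delta = -16(4 a^3 + 27 b^2) mod 19 = 8
-1728 * (4 a)^3 = -1728 * (4*12)^3 mod 19 = 12
j = 12 * 8^(-1) mod 19 = 11

j = 11 (mod 19)


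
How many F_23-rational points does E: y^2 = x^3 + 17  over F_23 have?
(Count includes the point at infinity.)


For each x in F_23, count y with y^2 = x^3 + 0 x + 17 mod 23:
  x = 1: RHS = 18, y in [8, 15]  -> 2 point(s)
  x = 2: RHS = 2, y in [5, 18]  -> 2 point(s)
  x = 4: RHS = 12, y in [9, 14]  -> 2 point(s)
  x = 5: RHS = 4, y in [2, 21]  -> 2 point(s)
  x = 6: RHS = 3, y in [7, 16]  -> 2 point(s)
  x = 8: RHS = 0, y in [0]  -> 1 point(s)
  x = 13: RHS = 6, y in [11, 12]  -> 2 point(s)
  x = 14: RHS = 1, y in [1, 22]  -> 2 point(s)
  x = 17: RHS = 8, y in [10, 13]  -> 2 point(s)
  x = 20: RHS = 13, y in [6, 17]  -> 2 point(s)
  x = 21: RHS = 9, y in [3, 20]  -> 2 point(s)
  x = 22: RHS = 16, y in [4, 19]  -> 2 point(s)
Affine points: 23. Add the point at infinity: total = 24.

#E(F_23) = 24


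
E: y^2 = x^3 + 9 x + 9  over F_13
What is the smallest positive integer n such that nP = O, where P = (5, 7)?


Compute successive multiples of P until we hit O:
  1P = (5, 7)
  2P = (0, 10)
  3P = (12, 5)
  4P = (12, 8)
  5P = (0, 3)
  6P = (5, 6)
  7P = O

ord(P) = 7


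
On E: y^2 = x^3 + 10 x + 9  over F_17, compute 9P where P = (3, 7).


k = 9 = 1001_2 (binary, LSB first: 1001)
Double-and-add from P = (3, 7):
  bit 0 = 1: acc = O + (3, 7) = (3, 7)
  bit 1 = 0: acc unchanged = (3, 7)
  bit 2 = 0: acc unchanged = (3, 7)
  bit 3 = 1: acc = (3, 7) + (15, 7) = (16, 10)

9P = (16, 10)


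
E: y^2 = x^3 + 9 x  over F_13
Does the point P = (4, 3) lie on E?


Check whether y^2 = x^3 + 9 x + 0 (mod 13) for (x, y) = (4, 3).
LHS: y^2 = 3^2 mod 13 = 9
RHS: x^3 + 9 x + 0 = 4^3 + 9*4 + 0 mod 13 = 9
LHS = RHS

Yes, on the curve


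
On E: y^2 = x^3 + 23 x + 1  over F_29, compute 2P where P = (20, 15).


Doubling: s = (3 x1^2 + a) / (2 y1)
s = (3*20^2 + 23) / (2*15) mod 29 = 5
x3 = s^2 - 2 x1 mod 29 = 5^2 - 2*20 = 14
y3 = s (x1 - x3) - y1 mod 29 = 5 * (20 - 14) - 15 = 15

2P = (14, 15)


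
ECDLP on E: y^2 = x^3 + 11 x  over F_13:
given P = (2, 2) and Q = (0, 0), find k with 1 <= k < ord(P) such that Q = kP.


Enumerate multiples of P until we hit Q = (0, 0):
  1P = (2, 2)
  2P = (12, 12)
  3P = (0, 0)
Match found at i = 3.

k = 3


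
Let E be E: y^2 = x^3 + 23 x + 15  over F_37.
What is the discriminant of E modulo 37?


4 a^3 + 27 b^2 = 4*23^3 + 27*15^2 = 48668 + 6075 = 54743
Delta = -16 * (54743) = -875888
Delta mod 37 = 13

Delta = 13 (mod 37)


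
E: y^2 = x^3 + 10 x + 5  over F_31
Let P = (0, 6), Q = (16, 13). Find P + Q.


P != Q, so use the chord formula.
s = (y2 - y1) / (x2 - x1) = (7) / (16) mod 31 = 14
x3 = s^2 - x1 - x2 mod 31 = 14^2 - 0 - 16 = 25
y3 = s (x1 - x3) - y1 mod 31 = 14 * (0 - 25) - 6 = 16

P + Q = (25, 16)


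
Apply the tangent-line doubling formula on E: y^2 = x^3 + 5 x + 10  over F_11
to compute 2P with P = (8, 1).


Doubling: s = (3 x1^2 + a) / (2 y1)
s = (3*8^2 + 5) / (2*1) mod 11 = 5
x3 = s^2 - 2 x1 mod 11 = 5^2 - 2*8 = 9
y3 = s (x1 - x3) - y1 mod 11 = 5 * (8 - 9) - 1 = 5

2P = (9, 5)


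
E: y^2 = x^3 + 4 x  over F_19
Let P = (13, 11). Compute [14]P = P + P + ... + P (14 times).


k = 14 = 1110_2 (binary, LSB first: 0111)
Double-and-add from P = (13, 11):
  bit 0 = 0: acc unchanged = O
  bit 1 = 1: acc = O + (4, 2) = (4, 2)
  bit 2 = 1: acc = (4, 2) + (9, 9) = (11, 11)
  bit 3 = 1: acc = (11, 11) + (1, 10) = (11, 8)

14P = (11, 8)


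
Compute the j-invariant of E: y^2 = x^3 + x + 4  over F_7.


Delta = -16(4 a^3 + 27 b^2) mod 7 = 3
-1728 * (4 a)^3 = -1728 * (4*1)^3 mod 7 = 1
j = 1 * 3^(-1) mod 7 = 5

j = 5 (mod 7)


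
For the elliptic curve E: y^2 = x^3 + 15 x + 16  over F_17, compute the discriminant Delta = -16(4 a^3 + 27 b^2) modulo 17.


4 a^3 + 27 b^2 = 4*15^3 + 27*16^2 = 13500 + 6912 = 20412
Delta = -16 * (20412) = -326592
Delta mod 17 = 12

Delta = 12 (mod 17)


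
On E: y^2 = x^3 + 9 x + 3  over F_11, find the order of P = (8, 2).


Compute successive multiples of P until we hit O:
  1P = (8, 2)
  2P = (10, 2)
  3P = (4, 9)
  4P = (0, 6)
  5P = (6, 8)
  6P = (6, 3)
  7P = (0, 5)
  8P = (4, 2)
  ... (continuing to 11P)
  11P = O

ord(P) = 11


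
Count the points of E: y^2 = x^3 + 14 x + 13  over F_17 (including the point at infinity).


For each x in F_17, count y with y^2 = x^3 + 14 x + 13 mod 17:
  x = 0: RHS = 13, y in [8, 9]  -> 2 point(s)
  x = 2: RHS = 15, y in [7, 10]  -> 2 point(s)
  x = 5: RHS = 4, y in [2, 15]  -> 2 point(s)
  x = 8: RHS = 8, y in [5, 12]  -> 2 point(s)
  x = 9: RHS = 1, y in [1, 16]  -> 2 point(s)
  x = 11: RHS = 2, y in [6, 11]  -> 2 point(s)
  x = 16: RHS = 15, y in [7, 10]  -> 2 point(s)
Affine points: 14. Add the point at infinity: total = 15.

#E(F_17) = 15


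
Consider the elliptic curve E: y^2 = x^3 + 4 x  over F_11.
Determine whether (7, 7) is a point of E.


Check whether y^2 = x^3 + 4 x + 0 (mod 11) for (x, y) = (7, 7).
LHS: y^2 = 7^2 mod 11 = 5
RHS: x^3 + 4 x + 0 = 7^3 + 4*7 + 0 mod 11 = 8
LHS != RHS

No, not on the curve


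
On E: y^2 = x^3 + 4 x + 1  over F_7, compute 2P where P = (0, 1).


Doubling: s = (3 x1^2 + a) / (2 y1)
s = (3*0^2 + 4) / (2*1) mod 7 = 2
x3 = s^2 - 2 x1 mod 7 = 2^2 - 2*0 = 4
y3 = s (x1 - x3) - y1 mod 7 = 2 * (0 - 4) - 1 = 5

2P = (4, 5)


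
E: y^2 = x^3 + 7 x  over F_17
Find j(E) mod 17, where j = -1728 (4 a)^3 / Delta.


Delta = -16(4 a^3 + 27 b^2) mod 17 = 12
-1728 * (4 a)^3 = -1728 * (4*7)^3 mod 17 = 13
j = 13 * 12^(-1) mod 17 = 11

j = 11 (mod 17)


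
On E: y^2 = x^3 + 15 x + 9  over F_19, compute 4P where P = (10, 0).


k = 4 = 100_2 (binary, LSB first: 001)
Double-and-add from P = (10, 0):
  bit 0 = 0: acc unchanged = O
  bit 1 = 0: acc unchanged = O
  bit 2 = 1: acc = O + O = O

4P = O


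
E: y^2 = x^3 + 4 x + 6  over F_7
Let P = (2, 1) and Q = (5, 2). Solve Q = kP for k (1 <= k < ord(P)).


Enumerate multiples of P until we hit Q = (5, 2):
  1P = (2, 1)
  2P = (4, 4)
  3P = (5, 5)
  4P = (1, 5)
  5P = (6, 1)
  6P = (6, 6)
  7P = (1, 2)
  8P = (5, 2)
Match found at i = 8.

k = 8


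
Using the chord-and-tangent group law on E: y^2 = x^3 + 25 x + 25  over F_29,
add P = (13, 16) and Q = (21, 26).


P != Q, so use the chord formula.
s = (y2 - y1) / (x2 - x1) = (10) / (8) mod 29 = 23
x3 = s^2 - x1 - x2 mod 29 = 23^2 - 13 - 21 = 2
y3 = s (x1 - x3) - y1 mod 29 = 23 * (13 - 2) - 16 = 5

P + Q = (2, 5)


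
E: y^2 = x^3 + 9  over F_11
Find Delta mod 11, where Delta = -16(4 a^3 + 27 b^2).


4 a^3 + 27 b^2 = 4*0^3 + 27*9^2 = 0 + 2187 = 2187
Delta = -16 * (2187) = -34992
Delta mod 11 = 10

Delta = 10 (mod 11)


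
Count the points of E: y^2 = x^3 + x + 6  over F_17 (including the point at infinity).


For each x in F_17, count y with y^2 = x^3 + 1 x + 6 mod 17:
  x = 1: RHS = 8, y in [5, 12]  -> 2 point(s)
  x = 2: RHS = 16, y in [4, 13]  -> 2 point(s)
  x = 3: RHS = 2, y in [6, 11]  -> 2 point(s)
  x = 5: RHS = 0, y in [0]  -> 1 point(s)
  x = 7: RHS = 16, y in [4, 13]  -> 2 point(s)
  x = 8: RHS = 16, y in [4, 13]  -> 2 point(s)
  x = 9: RHS = 13, y in [8, 9]  -> 2 point(s)
  x = 10: RHS = 13, y in [8, 9]  -> 2 point(s)
  x = 15: RHS = 13, y in [8, 9]  -> 2 point(s)
  x = 16: RHS = 4, y in [2, 15]  -> 2 point(s)
Affine points: 19. Add the point at infinity: total = 20.

#E(F_17) = 20


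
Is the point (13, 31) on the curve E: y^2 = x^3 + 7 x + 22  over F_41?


Check whether y^2 = x^3 + 7 x + 22 (mod 41) for (x, y) = (13, 31).
LHS: y^2 = 31^2 mod 41 = 18
RHS: x^3 + 7 x + 22 = 13^3 + 7*13 + 22 mod 41 = 14
LHS != RHS

No, not on the curve


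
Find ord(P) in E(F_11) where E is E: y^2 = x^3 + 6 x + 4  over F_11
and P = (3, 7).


Compute successive multiples of P until we hit O:
  1P = (3, 7)
  2P = (5, 4)
  3P = (8, 6)
  4P = (4, 2)
  5P = (7, 2)
  6P = (6, 5)
  7P = (0, 2)
  8P = (1, 0)
  ... (continuing to 16P)
  16P = O

ord(P) = 16


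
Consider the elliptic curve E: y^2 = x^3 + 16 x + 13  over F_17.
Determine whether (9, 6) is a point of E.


Check whether y^2 = x^3 + 16 x + 13 (mod 17) for (x, y) = (9, 6).
LHS: y^2 = 6^2 mod 17 = 2
RHS: x^3 + 16 x + 13 = 9^3 + 16*9 + 13 mod 17 = 2
LHS = RHS

Yes, on the curve


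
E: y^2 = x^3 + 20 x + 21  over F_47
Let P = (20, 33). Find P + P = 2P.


Doubling: s = (3 x1^2 + a) / (2 y1)
s = (3*20^2 + 20) / (2*33) mod 47 = 37
x3 = s^2 - 2 x1 mod 47 = 37^2 - 2*20 = 13
y3 = s (x1 - x3) - y1 mod 47 = 37 * (20 - 13) - 33 = 38

2P = (13, 38)


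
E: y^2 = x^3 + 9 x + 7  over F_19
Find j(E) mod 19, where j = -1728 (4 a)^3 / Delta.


Delta = -16(4 a^3 + 27 b^2) mod 19 = 6
-1728 * (4 a)^3 = -1728 * (4*9)^3 mod 19 = 11
j = 11 * 6^(-1) mod 19 = 5

j = 5 (mod 19)


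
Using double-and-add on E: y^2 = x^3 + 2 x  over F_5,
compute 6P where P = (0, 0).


k = 6 = 110_2 (binary, LSB first: 011)
Double-and-add from P = (0, 0):
  bit 0 = 0: acc unchanged = O
  bit 1 = 1: acc = O + O = O
  bit 2 = 1: acc = O + O = O

6P = O


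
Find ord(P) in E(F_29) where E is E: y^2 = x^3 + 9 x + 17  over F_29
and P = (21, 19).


Compute successive multiples of P until we hit O:
  1P = (21, 19)
  2P = (25, 27)
  3P = (16, 20)
  4P = (28, 23)
  5P = (4, 28)
  6P = (10, 11)
  7P = (5, 19)
  8P = (3, 10)
  ... (continuing to 22P)
  22P = O

ord(P) = 22


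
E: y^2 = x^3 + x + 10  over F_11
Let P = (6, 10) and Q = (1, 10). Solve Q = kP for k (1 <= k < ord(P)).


Enumerate multiples of P until we hit Q = (1, 10):
  1P = (6, 10)
  2P = (2, 3)
  3P = (4, 10)
  4P = (1, 1)
  5P = (9, 0)
  6P = (1, 10)
Match found at i = 6.

k = 6


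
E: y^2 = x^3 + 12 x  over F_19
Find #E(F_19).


For each x in F_19, count y with y^2 = x^3 + 12 x + 0 mod 19:
  x = 0: RHS = 0, y in [0]  -> 1 point(s)
  x = 3: RHS = 6, y in [5, 14]  -> 2 point(s)
  x = 4: RHS = 17, y in [6, 13]  -> 2 point(s)
  x = 7: RHS = 9, y in [3, 16]  -> 2 point(s)
  x = 8: RHS = 0, y in [0]  -> 1 point(s)
  x = 9: RHS = 1, y in [1, 18]  -> 2 point(s)
  x = 11: RHS = 0, y in [0]  -> 1 point(s)
  x = 13: RHS = 16, y in [4, 15]  -> 2 point(s)
  x = 14: RHS = 5, y in [9, 10]  -> 2 point(s)
  x = 17: RHS = 6, y in [5, 14]  -> 2 point(s)
  x = 18: RHS = 6, y in [5, 14]  -> 2 point(s)
Affine points: 19. Add the point at infinity: total = 20.

#E(F_19) = 20


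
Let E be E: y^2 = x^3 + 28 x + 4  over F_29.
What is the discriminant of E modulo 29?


4 a^3 + 27 b^2 = 4*28^3 + 27*4^2 = 87808 + 432 = 88240
Delta = -16 * (88240) = -1411840
Delta mod 29 = 25

Delta = 25 (mod 29)


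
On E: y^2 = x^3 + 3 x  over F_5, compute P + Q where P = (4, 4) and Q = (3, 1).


P != Q, so use the chord formula.
s = (y2 - y1) / (x2 - x1) = (2) / (4) mod 5 = 3
x3 = s^2 - x1 - x2 mod 5 = 3^2 - 4 - 3 = 2
y3 = s (x1 - x3) - y1 mod 5 = 3 * (4 - 2) - 4 = 2

P + Q = (2, 2)


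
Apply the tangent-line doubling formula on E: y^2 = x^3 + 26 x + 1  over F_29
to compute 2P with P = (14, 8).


Doubling: s = (3 x1^2 + a) / (2 y1)
s = (3*14^2 + 26) / (2*8) mod 29 = 13
x3 = s^2 - 2 x1 mod 29 = 13^2 - 2*14 = 25
y3 = s (x1 - x3) - y1 mod 29 = 13 * (14 - 25) - 8 = 23

2P = (25, 23)
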